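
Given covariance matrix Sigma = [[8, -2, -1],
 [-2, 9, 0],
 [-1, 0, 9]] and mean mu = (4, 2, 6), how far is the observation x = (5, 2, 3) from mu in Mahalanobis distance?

Step 1 — centre the observation: (x - mu) = (1, 0, -3).

Step 2 — invert Sigma (cofactor / det for 3×3, or solve directly):
  Sigma^{-1} = [[0.1343, 0.0299, 0.0149],
 [0.0299, 0.1177, 0.0033],
 [0.0149, 0.0033, 0.1128]].

Step 3 — form the quadratic (x - mu)^T · Sigma^{-1} · (x - mu):
  Sigma^{-1} · (x - mu) = (0.0896, 0.0199, -0.3234).
  (x - mu)^T · [Sigma^{-1} · (x - mu)] = (1)·(0.0896) + (0)·(0.0199) + (-3)·(-0.3234) = 1.0597.

Step 4 — take square root: d = √(1.0597) ≈ 1.0294.

d(x, mu) = √(1.0597) ≈ 1.0294


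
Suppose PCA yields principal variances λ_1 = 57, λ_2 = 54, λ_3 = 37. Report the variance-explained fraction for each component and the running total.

Step 1 — total variance = trace(Sigma) = Σ λ_i = 57 + 54 + 37 = 148.

Step 2 — fraction explained by component i = λ_i / Σ λ:
  PC1: 57/148 = 0.3851
  PC2: 54/148 = 0.3649
  PC3: 37/148 = 0.25

Step 3 — cumulative fraction after k components = (λ_1 + ... + λ_k) / Σ λ:
  k = 1: 57/148 = 0.3851
  k = 2: (57 + 54)/148 = 111/148 = 0.75
  k = 3: (57 + 54 + 37)/148 = 148/148 = 1

Summary (fraction, with percent):

explained: PC1 0.3851 (38.51%), PC2 0.3649 (36.49%), PC3 0.25 (25%);  cumulative: 0.3851, 0.75, 1


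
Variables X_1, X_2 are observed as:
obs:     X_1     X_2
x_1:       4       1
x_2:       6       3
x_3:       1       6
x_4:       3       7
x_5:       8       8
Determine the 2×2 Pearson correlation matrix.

Step 1 — column means:
  mean(X_1) = (4 + 6 + 1 + 3 + 8) / 5 = 22/5 = 4.4
  mean(X_2) = (1 + 3 + 6 + 7 + 8) / 5 = 25/5 = 5

Step 2 — sample variances and covariances s[i,j] = (1/(n-1)) · Σ_k (x_{k,i} - mean_i) · (x_{k,j} - mean_j), with n-1 = 4:
  s[X_1,X_1] = ((-0.4)·(-0.4) + (1.6)·(1.6) + (-3.4)·(-3.4) + (-1.4)·(-1.4) + (3.6)·(3.6)) / 4 = 29.2/4 = 7.3
  s[X_1,X_2] = ((-0.4)·(-4) + (1.6)·(-2) + (-3.4)·(1) + (-1.4)·(2) + (3.6)·(3)) / 4 = 3/4 = 0.75
  s[X_2,X_2] = ((-4)·(-4) + (-2)·(-2) + (1)·(1) + (2)·(2) + (3)·(3)) / 4 = 34/4 = 8.5
  Sample standard deviations s_i = √(s[i,i]):
  s(X_1) = √(7.3) = 2.7019
  s(X_2) = √(8.5) = 2.9155

Step 3 — r_{ij} = s_{ij} / (s_i · s_j):
  r[X_1,X_1] = 1 (diagonal).
  r[X_1,X_2] = 0.75 / (2.7019 · 2.9155) = 0.75 / 7.8772 = 0.0952
  r[X_2,X_2] = 1 (diagonal).

R is symmetric with unit diagonal. Assembling:

R = [[1, 0.0952],
 [0.0952, 1]]


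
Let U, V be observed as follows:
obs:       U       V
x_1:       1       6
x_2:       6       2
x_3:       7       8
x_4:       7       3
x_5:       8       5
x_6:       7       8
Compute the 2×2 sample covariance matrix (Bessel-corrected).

Step 1 — column means:
  mean(U) = (1 + 6 + 7 + 7 + 8 + 7) / 6 = 36/6 = 6
  mean(V) = (6 + 2 + 8 + 3 + 5 + 8) / 6 = 32/6 = 5.3333

Step 2 — sample covariance S[i,j] = (1/(n-1)) · Σ_k (x_{k,i} - mean_i) · (x_{k,j} - mean_j), with n-1 = 5.
  S[U,U] = ((-5)·(-5) + (0)·(0) + (1)·(1) + (1)·(1) + (2)·(2) + (1)·(1)) / 5 = 32/5 = 6.4
  S[U,V] = ((-5)·(0.6667) + (0)·(-3.3333) + (1)·(2.6667) + (1)·(-2.3333) + (2)·(-0.3333) + (1)·(2.6667)) / 5 = -1/5 = -0.2
  S[V,V] = ((0.6667)·(0.6667) + (-3.3333)·(-3.3333) + (2.6667)·(2.6667) + (-2.3333)·(-2.3333) + (-0.3333)·(-0.3333) + (2.6667)·(2.6667)) / 5 = 31.3333/5 = 6.2667

S is symmetric (S[j,i] = S[i,j]). Assembling:

S = [[6.4, -0.2],
 [-0.2, 6.2667]]


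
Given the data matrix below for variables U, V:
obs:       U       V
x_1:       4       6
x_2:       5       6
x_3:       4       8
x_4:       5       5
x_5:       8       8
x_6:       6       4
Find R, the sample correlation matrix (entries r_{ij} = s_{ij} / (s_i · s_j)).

Step 1 — column means:
  mean(U) = (4 + 5 + 4 + 5 + 8 + 6) / 6 = 32/6 = 5.3333
  mean(V) = (6 + 6 + 8 + 5 + 8 + 4) / 6 = 37/6 = 6.1667

Step 2 — sample variances and covariances s[i,j] = (1/(n-1)) · Σ_k (x_{k,i} - mean_i) · (x_{k,j} - mean_j), with n-1 = 5:
  s[U,U] = ((-1.3333)·(-1.3333) + (-0.3333)·(-0.3333) + (-1.3333)·(-1.3333) + (-0.3333)·(-0.3333) + (2.6667)·(2.6667) + (0.6667)·(0.6667)) / 5 = 11.3333/5 = 2.2667
  s[U,V] = ((-1.3333)·(-0.1667) + (-0.3333)·(-0.1667) + (-1.3333)·(1.8333) + (-0.3333)·(-1.1667) + (2.6667)·(1.8333) + (0.6667)·(-2.1667)) / 5 = 1.6667/5 = 0.3333
  s[V,V] = ((-0.1667)·(-0.1667) + (-0.1667)·(-0.1667) + (1.8333)·(1.8333) + (-1.1667)·(-1.1667) + (1.8333)·(1.8333) + (-2.1667)·(-2.1667)) / 5 = 12.8333/5 = 2.5667
  Sample standard deviations s_i = √(s[i,i]):
  s(U) = √(2.2667) = 1.5055
  s(V) = √(2.5667) = 1.6021

Step 3 — r_{ij} = s_{ij} / (s_i · s_j):
  r[U,U] = 1 (diagonal).
  r[U,V] = 0.3333 / (1.5055 · 1.6021) = 0.3333 / 2.412 = 0.1382
  r[V,V] = 1 (diagonal).

R is symmetric with unit diagonal. Assembling:

R = [[1, 0.1382],
 [0.1382, 1]]


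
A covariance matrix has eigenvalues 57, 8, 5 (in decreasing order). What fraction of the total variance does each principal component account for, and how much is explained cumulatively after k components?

Step 1 — total variance = trace(Sigma) = Σ λ_i = 57 + 8 + 5 = 70.

Step 2 — fraction explained by component i = λ_i / Σ λ:
  PC1: 57/70 = 0.8143
  PC2: 8/70 = 0.1143
  PC3: 5/70 = 0.0714

Step 3 — cumulative fraction after k components = (λ_1 + ... + λ_k) / Σ λ:
  k = 1: 57/70 = 0.8143
  k = 2: (57 + 8)/70 = 65/70 = 0.9286
  k = 3: (57 + 8 + 5)/70 = 70/70 = 1

Summary (fraction, with percent):

explained: PC1 0.8143 (81.43%), PC2 0.1143 (11.43%), PC3 0.0714 (7.14%);  cumulative: 0.8143, 0.9286, 1


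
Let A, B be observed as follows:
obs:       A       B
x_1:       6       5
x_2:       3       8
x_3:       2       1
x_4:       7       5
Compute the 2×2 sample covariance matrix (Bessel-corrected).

Step 1 — column means:
  mean(A) = (6 + 3 + 2 + 7) / 4 = 18/4 = 4.5
  mean(B) = (5 + 8 + 1 + 5) / 4 = 19/4 = 4.75

Step 2 — sample covariance S[i,j] = (1/(n-1)) · Σ_k (x_{k,i} - mean_i) · (x_{k,j} - mean_j), with n-1 = 3.
  S[A,A] = ((1.5)·(1.5) + (-1.5)·(-1.5) + (-2.5)·(-2.5) + (2.5)·(2.5)) / 3 = 17/3 = 5.6667
  S[A,B] = ((1.5)·(0.25) + (-1.5)·(3.25) + (-2.5)·(-3.75) + (2.5)·(0.25)) / 3 = 5.5/3 = 1.8333
  S[B,B] = ((0.25)·(0.25) + (3.25)·(3.25) + (-3.75)·(-3.75) + (0.25)·(0.25)) / 3 = 24.75/3 = 8.25

S is symmetric (S[j,i] = S[i,j]). Assembling:

S = [[5.6667, 1.8333],
 [1.8333, 8.25]]


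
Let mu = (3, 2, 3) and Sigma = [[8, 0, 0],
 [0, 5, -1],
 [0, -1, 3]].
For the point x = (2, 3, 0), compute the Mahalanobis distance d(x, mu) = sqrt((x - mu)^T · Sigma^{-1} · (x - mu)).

Step 1 — centre the observation: (x - mu) = (-1, 1, -3).

Step 2 — invert Sigma (cofactor / det for 3×3, or solve directly):
  Sigma^{-1} = [[0.125, 0, 0],
 [0, 0.2143, 0.0714],
 [0, 0.0714, 0.3571]].

Step 3 — form the quadratic (x - mu)^T · Sigma^{-1} · (x - mu):
  Sigma^{-1} · (x - mu) = (-0.125, 0, -1).
  (x - mu)^T · [Sigma^{-1} · (x - mu)] = (-1)·(-0.125) + (1)·(0) + (-3)·(-1) = 3.125.

Step 4 — take square root: d = √(3.125) ≈ 1.7678.

d(x, mu) = √(3.125) ≈ 1.7678


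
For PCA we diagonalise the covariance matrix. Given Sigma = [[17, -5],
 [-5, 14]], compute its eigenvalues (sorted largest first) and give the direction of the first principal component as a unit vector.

Step 1 — characteristic polynomial of 2×2 Sigma:
  det(Sigma - λI) = λ² - trace · λ + det = 0.
  trace = 17 + 14 = 31, det = 17·14 - (-5)² = 213.
Step 2 — discriminant:
  Δ = trace² - 4·det = 961 - 852 = 109.
Step 3 — eigenvalues:
  λ = (trace ± √Δ)/2 = (31 ± 10.4403)/2,
  λ_1 = 20.7202,  λ_2 = 10.2798.

Step 4 — unit eigenvector for λ_1: solve (Sigma - λ_1 I)v = 0. First row:
  (17 - 20.7202)·v_x + (-5)·v_y = 0, i.e. (-3.7202)·v_x + (-5)·v_y = 0,
  so v ∝ (b, λ_1 - a) = (-5, 3.7202); multiply by -1 so the first entry is positive: u = (5, -3.7202).
  ||u|| = √((5)² + (-3.7202)²) = √(38.8395) ≈ 6.2321,
  v_1 = u/||u|| ≈ (0.8023, -0.5969) (||v_1|| = 1).

λ_1 = 20.7202,  λ_2 = 10.2798;  v_1 ≈ (0.8023, -0.5969)


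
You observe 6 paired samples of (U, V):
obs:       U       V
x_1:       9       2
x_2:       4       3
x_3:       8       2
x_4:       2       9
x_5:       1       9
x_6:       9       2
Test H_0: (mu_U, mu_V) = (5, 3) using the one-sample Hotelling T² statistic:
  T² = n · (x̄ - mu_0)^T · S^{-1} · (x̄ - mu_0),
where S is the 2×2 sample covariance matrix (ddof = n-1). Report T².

Step 1 — sample mean vector:
  mean(U) = (9 + 4 + 8 + 2 + 1 + 9) / 6 = 33/6 = 5.5
  mean(V) = (2 + 3 + 2 + 9 + 9 + 2) / 6 = 27/6 = 4.5
  x̄ = (5.5, 4.5),  deviation x̄ - mu_0 = (5.5, 4.5) - (5, 3) = (0.5, 1.5).

Step 2 — sample covariance matrix, S[i,j] = (1/(n-1)) · Σ_k (x_{k,i} - mean_i) · (x_{k,j} - mean_j), divisor n-1 = 5:
  S[U,U] = ((3.5)·(3.5) + (-1.5)·(-1.5) + (2.5)·(2.5) + (-3.5)·(-3.5) + (-4.5)·(-4.5) + (3.5)·(3.5)) / 5 = 65.5/5 = 13.1
  S[U,V] = ((3.5)·(-2.5) + (-1.5)·(-1.5) + (2.5)·(-2.5) + (-3.5)·(4.5) + (-4.5)·(4.5) + (3.5)·(-2.5)) / 5 = -57.5/5 = -11.5
  S[V,V] = ((-2.5)·(-2.5) + (-1.5)·(-1.5) + (-2.5)·(-2.5) + (4.5)·(4.5) + (4.5)·(4.5) + (-2.5)·(-2.5)) / 5 = 61.5/5 = 12.3
  S = [[13.1, -11.5],
 [-11.5, 12.3]].

Step 3 — invert S. det(S) = 13.1·12.3 - (-11.5)² = 28.88.
  S^{-1} = (1/det) · [[d, -b], [-b, a]] = [[0.4259, 0.3982],
 [0.3982, 0.4536]].

Step 4 — quadratic form (x̄ - mu_0)^T · S^{-1} · (x̄ - mu_0):
  S^{-1} · (x̄ - mu_0) = (0.8102, 0.8795),
  (x̄ - mu_0)^T · [...] = (0.5)·(0.8102) + (1.5)·(0.8795) = 1.7244.

Step 5 — scale by n: T² = 6 · 1.7244 = 10.3463.

T² ≈ 10.3463


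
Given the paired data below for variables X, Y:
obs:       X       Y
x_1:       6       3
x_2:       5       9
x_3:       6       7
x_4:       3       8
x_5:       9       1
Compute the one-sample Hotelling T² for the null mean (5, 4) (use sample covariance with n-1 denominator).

Step 1 — sample mean vector:
  mean(X) = (6 + 5 + 6 + 3 + 9) / 5 = 29/5 = 5.8
  mean(Y) = (3 + 9 + 7 + 8 + 1) / 5 = 28/5 = 5.6
  x̄ = (5.8, 5.6),  deviation x̄ - mu_0 = (5.8, 5.6) - (5, 4) = (0.8, 1.6).

Step 2 — sample covariance matrix, S[i,j] = (1/(n-1)) · Σ_k (x_{k,i} - mean_i) · (x_{k,j} - mean_j), divisor n-1 = 4:
  S[X,X] = ((0.2)·(0.2) + (-0.8)·(-0.8) + (0.2)·(0.2) + (-2.8)·(-2.8) + (3.2)·(3.2)) / 4 = 18.8/4 = 4.7
  S[X,Y] = ((0.2)·(-2.6) + (-0.8)·(3.4) + (0.2)·(1.4) + (-2.8)·(2.4) + (3.2)·(-4.6)) / 4 = -24.4/4 = -6.1
  S[Y,Y] = ((-2.6)·(-2.6) + (3.4)·(3.4) + (1.4)·(1.4) + (2.4)·(2.4) + (-4.6)·(-4.6)) / 4 = 47.2/4 = 11.8
  S = [[4.7, -6.1],
 [-6.1, 11.8]].

Step 3 — invert S. det(S) = 4.7·11.8 - (-6.1)² = 18.25.
  S^{-1} = (1/det) · [[d, -b], [-b, a]] = [[0.6466, 0.3342],
 [0.3342, 0.2575]].

Step 4 — quadratic form (x̄ - mu_0)^T · S^{-1} · (x̄ - mu_0):
  S^{-1} · (x̄ - mu_0) = (1.0521, 0.6795),
  (x̄ - mu_0)^T · [...] = (0.8)·(1.0521) + (1.6)·(0.6795) = 1.9288.

Step 5 — scale by n: T² = 5 · 1.9288 = 9.6438.

T² ≈ 9.6438


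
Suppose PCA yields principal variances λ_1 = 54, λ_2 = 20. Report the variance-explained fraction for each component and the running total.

Step 1 — total variance = trace(Sigma) = Σ λ_i = 54 + 20 = 74.

Step 2 — fraction explained by component i = λ_i / Σ λ:
  PC1: 54/74 = 0.7297
  PC2: 20/74 = 0.2703

Step 3 — cumulative fraction after k components = (λ_1 + ... + λ_k) / Σ λ:
  k = 1: 54/74 = 0.7297
  k = 2: (54 + 20)/74 = 74/74 = 1

Summary (fraction, with percent):

explained: PC1 0.7297 (72.97%), PC2 0.2703 (27.03%);  cumulative: 0.7297, 1


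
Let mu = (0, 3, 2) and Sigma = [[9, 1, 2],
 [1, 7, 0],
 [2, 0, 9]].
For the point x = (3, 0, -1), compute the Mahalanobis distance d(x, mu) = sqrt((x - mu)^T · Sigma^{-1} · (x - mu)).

Step 1 — centre the observation: (x - mu) = (3, -3, -3).

Step 2 — invert Sigma (cofactor / det for 3×3, or solve directly):
  Sigma^{-1} = [[0.1189, -0.017, -0.0264],
 [-0.017, 0.1453, 0.0038],
 [-0.0264, 0.0038, 0.117]].

Step 3 — form the quadratic (x - mu)^T · Sigma^{-1} · (x - mu):
  Sigma^{-1} · (x - mu) = (0.4868, -0.4981, -0.4415).
  (x - mu)^T · [Sigma^{-1} · (x - mu)] = (3)·(0.4868) + (-3)·(-0.4981) + (-3)·(-0.4415) = 4.2792.

Step 4 — take square root: d = √(4.2792) ≈ 2.0686.

d(x, mu) = √(4.2792) ≈ 2.0686


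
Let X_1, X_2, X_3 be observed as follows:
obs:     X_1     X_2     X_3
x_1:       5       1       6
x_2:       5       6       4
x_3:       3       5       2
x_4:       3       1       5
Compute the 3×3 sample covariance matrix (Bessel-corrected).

Step 1 — column means:
  mean(X_1) = (5 + 5 + 3 + 3) / 4 = 16/4 = 4
  mean(X_2) = (1 + 6 + 5 + 1) / 4 = 13/4 = 3.25
  mean(X_3) = (6 + 4 + 2 + 5) / 4 = 17/4 = 4.25

Step 2 — sample covariance S[i,j] = (1/(n-1)) · Σ_k (x_{k,i} - mean_i) · (x_{k,j} - mean_j), with n-1 = 3.
  S[X_1,X_1] = ((1)·(1) + (1)·(1) + (-1)·(-1) + (-1)·(-1)) / 3 = 4/3 = 1.3333
  S[X_1,X_2] = ((1)·(-2.25) + (1)·(2.75) + (-1)·(1.75) + (-1)·(-2.25)) / 3 = 1/3 = 0.3333
  S[X_1,X_3] = ((1)·(1.75) + (1)·(-0.25) + (-1)·(-2.25) + (-1)·(0.75)) / 3 = 3/3 = 1
  S[X_2,X_2] = ((-2.25)·(-2.25) + (2.75)·(2.75) + (1.75)·(1.75) + (-2.25)·(-2.25)) / 3 = 20.75/3 = 6.9167
  S[X_2,X_3] = ((-2.25)·(1.75) + (2.75)·(-0.25) + (1.75)·(-2.25) + (-2.25)·(0.75)) / 3 = -10.25/3 = -3.4167
  S[X_3,X_3] = ((1.75)·(1.75) + (-0.25)·(-0.25) + (-2.25)·(-2.25) + (0.75)·(0.75)) / 3 = 8.75/3 = 2.9167

S is symmetric (S[j,i] = S[i,j]). Assembling:

S = [[1.3333, 0.3333, 1],
 [0.3333, 6.9167, -3.4167],
 [1, -3.4167, 2.9167]]


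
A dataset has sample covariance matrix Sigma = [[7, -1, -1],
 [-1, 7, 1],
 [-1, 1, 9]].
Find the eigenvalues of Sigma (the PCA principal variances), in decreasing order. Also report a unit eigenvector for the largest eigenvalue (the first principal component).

Step 1 — characteristic polynomial p(λ) = det(λI - Sigma) = λ³ - tr·λ² + c_1·λ - det, where tr = trace, c_1 = sum of the principal 2×2 minors, det = det(Sigma):
  tr = 7 + 7 + 9 = 23,
  c_1 = (7·7 - (-1)²) + (7·9 - (-1)²) + (7·9 - (1)²) = 48 + 62 + 62 = 172,
  det = 7·(7·9 - (1)²) - (-1)·((-1)·9 - (1)·(-1)) + (-1)·((-1)·(1) - 7·(-1)) = 7·(62) - (-1)·(-8) + (-1)·(6) = 420.
  So p(λ) = λ³ - 23λ² + 172λ - 420.
Step 2 — look for an integer root (rational root theorem: any rational root is an integer divisor of 420). Testing λ = 6:
  p(6) = 216 - 828 + 1032 - 420 = 0  ✓
  Dividing out (λ - 6): p(λ) = (λ - 6)(λ² - 17λ + 70).
Step 3 — remaining eigenvalues from the quadratic λ² - 17λ + 70 = 0:
  Δ = 17² - 4·70 = 289 - 280 = 9,  λ = (17 ± √9)/2 = (17 ± 3)/2 = 10 or 7.
  Sorted: λ_1 = 10,  λ_2 = 7,  λ_3 = 6  (check: sum = 23 = tr ✓).

Step 4 — unit eigenvector for λ_1 = 10: v spans the null space of (Sigma - λ_1 I), whose rows are
  r_1 = (-3, -1, -1),  r_2 = (-1, -3, 1),  r_3 = (-1, 1, -1).
  v is orthogonal to every row, so take v ∝ r_1 × r_2 = ((-1)·(1) - (-1)·(-3), (-1)·(-1) - (-3)·(1), (-3)·(-3) - (-1)·(-1)) = (-4, 4, 8).
  Rescale (divide by 4; multiply by -1 so the first nonzero entry is positive): u = (1, -1, -2).
  ||u|| = √((1)² + (-1)² + (-2)²) = √(6) ≈ 2.4495,  v_1 = u/||u|| ≈ (0.4082, -0.4082, -0.8165) (||v_1|| = 1).

λ_1 = 10,  λ_2 = 7,  λ_3 = 6;  v_1 ≈ (0.4082, -0.4082, -0.8165)


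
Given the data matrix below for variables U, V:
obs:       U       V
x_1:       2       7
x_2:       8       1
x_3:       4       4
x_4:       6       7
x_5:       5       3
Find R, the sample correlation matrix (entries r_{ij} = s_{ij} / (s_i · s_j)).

Step 1 — column means:
  mean(U) = (2 + 8 + 4 + 6 + 5) / 5 = 25/5 = 5
  mean(V) = (7 + 1 + 4 + 7 + 3) / 5 = 22/5 = 4.4

Step 2 — sample variances and covariances s[i,j] = (1/(n-1)) · Σ_k (x_{k,i} - mean_i) · (x_{k,j} - mean_j), with n-1 = 4:
  s[U,U] = ((-3)·(-3) + (3)·(3) + (-1)·(-1) + (1)·(1) + (0)·(0)) / 4 = 20/4 = 5
  s[U,V] = ((-3)·(2.6) + (3)·(-3.4) + (-1)·(-0.4) + (1)·(2.6) + (0)·(-1.4)) / 4 = -15/4 = -3.75
  s[V,V] = ((2.6)·(2.6) + (-3.4)·(-3.4) + (-0.4)·(-0.4) + (2.6)·(2.6) + (-1.4)·(-1.4)) / 4 = 27.2/4 = 6.8
  Sample standard deviations s_i = √(s[i,i]):
  s(U) = √(5) = 2.2361
  s(V) = √(6.8) = 2.6077

Step 3 — r_{ij} = s_{ij} / (s_i · s_j):
  r[U,U] = 1 (diagonal).
  r[U,V] = -3.75 / (2.2361 · 2.6077) = -3.75 / 5.831 = -0.6431
  r[V,V] = 1 (diagonal).

R is symmetric with unit diagonal. Assembling:

R = [[1, -0.6431],
 [-0.6431, 1]]


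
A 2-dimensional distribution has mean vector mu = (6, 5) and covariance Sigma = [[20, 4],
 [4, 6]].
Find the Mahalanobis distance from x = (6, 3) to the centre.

Step 1 — centre the observation: (x - mu) = (0, -2).

Step 2 — invert Sigma. det(Sigma) = 20·6 - (4)² = 104.
  Sigma^{-1} = (1/det) · [[d, -b], [-b, a]] = [[0.0577, -0.0385],
 [-0.0385, 0.1923]].

Step 3 — form the quadratic (x - mu)^T · Sigma^{-1} · (x - mu):
  Sigma^{-1} · (x - mu) = (0.0769, -0.3846).
  (x - mu)^T · [Sigma^{-1} · (x - mu)] = (0)·(0.0769) + (-2)·(-0.3846) = 0.7692.

Step 4 — take square root: d = √(0.7692) ≈ 0.8771.

d(x, mu) = √(0.7692) ≈ 0.8771


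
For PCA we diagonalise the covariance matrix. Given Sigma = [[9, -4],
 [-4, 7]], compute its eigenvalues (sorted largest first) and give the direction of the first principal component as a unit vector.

Step 1 — characteristic polynomial of 2×2 Sigma:
  det(Sigma - λI) = λ² - trace · λ + det = 0.
  trace = 9 + 7 = 16, det = 9·7 - (-4)² = 47.
Step 2 — discriminant:
  Δ = trace² - 4·det = 256 - 188 = 68.
Step 3 — eigenvalues:
  λ = (trace ± √Δ)/2 = (16 ± 8.2462)/2,
  λ_1 = 12.1231,  λ_2 = 3.8769.

Step 4 — unit eigenvector for λ_1: solve (Sigma - λ_1 I)v = 0. First row:
  (9 - 12.1231)·v_x + (-4)·v_y = 0, i.e. (-3.1231)·v_x + (-4)·v_y = 0,
  so v ∝ (b, λ_1 - a) = (-4, 3.1231); multiply by -1 so the first entry is positive: u = (4, -3.1231).
  ||u|| = √((4)² + (-3.1231)²) = √(25.7538) ≈ 5.0748,
  v_1 = u/||u|| ≈ (0.7882, -0.6154) (||v_1|| = 1).

λ_1 = 12.1231,  λ_2 = 3.8769;  v_1 ≈ (0.7882, -0.6154)


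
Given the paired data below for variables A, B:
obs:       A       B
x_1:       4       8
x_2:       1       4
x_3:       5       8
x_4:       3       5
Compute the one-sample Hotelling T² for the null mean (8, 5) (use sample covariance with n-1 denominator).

Step 1 — sample mean vector:
  mean(A) = (4 + 1 + 5 + 3) / 4 = 13/4 = 3.25
  mean(B) = (8 + 4 + 8 + 5) / 4 = 25/4 = 6.25
  x̄ = (3.25, 6.25),  deviation x̄ - mu_0 = (3.25, 6.25) - (8, 5) = (-4.75, 1.25).

Step 2 — sample covariance matrix, S[i,j] = (1/(n-1)) · Σ_k (x_{k,i} - mean_i) · (x_{k,j} - mean_j), divisor n-1 = 3:
  S[A,A] = ((0.75)·(0.75) + (-2.25)·(-2.25) + (1.75)·(1.75) + (-0.25)·(-0.25)) / 3 = 8.75/3 = 2.9167
  S[A,B] = ((0.75)·(1.75) + (-2.25)·(-2.25) + (1.75)·(1.75) + (-0.25)·(-1.25)) / 3 = 9.75/3 = 3.25
  S[B,B] = ((1.75)·(1.75) + (-2.25)·(-2.25) + (1.75)·(1.75) + (-1.25)·(-1.25)) / 3 = 12.75/3 = 4.25
  S = [[2.9167, 3.25],
 [3.25, 4.25]].

Step 3 — invert S. det(S) = 2.9167·4.25 - (3.25)² = 1.8333.
  S^{-1} = (1/det) · [[d, -b], [-b, a]] = [[2.3182, -1.7727],
 [-1.7727, 1.5909]].

Step 4 — quadratic form (x̄ - mu_0)^T · S^{-1} · (x̄ - mu_0):
  S^{-1} · (x̄ - mu_0) = (-13.2273, 10.4091),
  (x̄ - mu_0)^T · [...] = (-4.75)·(-13.2273) + (1.25)·(10.4091) = 75.8409.

Step 5 — scale by n: T² = 4 · 75.8409 = 303.3636.

T² ≈ 303.3636


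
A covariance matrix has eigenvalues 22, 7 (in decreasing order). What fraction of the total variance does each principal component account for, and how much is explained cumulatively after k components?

Step 1 — total variance = trace(Sigma) = Σ λ_i = 22 + 7 = 29.

Step 2 — fraction explained by component i = λ_i / Σ λ:
  PC1: 22/29 = 0.7586
  PC2: 7/29 = 0.2414

Step 3 — cumulative fraction after k components = (λ_1 + ... + λ_k) / Σ λ:
  k = 1: 22/29 = 0.7586
  k = 2: (22 + 7)/29 = 29/29 = 1

Summary (fraction, with percent):

explained: PC1 0.7586 (75.86%), PC2 0.2414 (24.14%);  cumulative: 0.7586, 1


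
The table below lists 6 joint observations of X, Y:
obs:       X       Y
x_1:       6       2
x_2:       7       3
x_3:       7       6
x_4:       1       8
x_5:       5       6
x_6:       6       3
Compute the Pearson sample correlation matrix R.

Step 1 — column means:
  mean(X) = (6 + 7 + 7 + 1 + 5 + 6) / 6 = 32/6 = 5.3333
  mean(Y) = (2 + 3 + 6 + 8 + 6 + 3) / 6 = 28/6 = 4.6667

Step 2 — sample variances and covariances s[i,j] = (1/(n-1)) · Σ_k (x_{k,i} - mean_i) · (x_{k,j} - mean_j), with n-1 = 5:
  s[X,X] = ((0.6667)·(0.6667) + (1.6667)·(1.6667) + (1.6667)·(1.6667) + (-4.3333)·(-4.3333) + (-0.3333)·(-0.3333) + (0.6667)·(0.6667)) / 5 = 25.3333/5 = 5.0667
  s[X,Y] = ((0.6667)·(-2.6667) + (1.6667)·(-1.6667) + (1.6667)·(1.3333) + (-4.3333)·(3.3333) + (-0.3333)·(1.3333) + (0.6667)·(-1.6667)) / 5 = -18.3333/5 = -3.6667
  s[Y,Y] = ((-2.6667)·(-2.6667) + (-1.6667)·(-1.6667) + (1.3333)·(1.3333) + (3.3333)·(3.3333) + (1.3333)·(1.3333) + (-1.6667)·(-1.6667)) / 5 = 27.3333/5 = 5.4667
  Sample standard deviations s_i = √(s[i,i]):
  s(X) = √(5.0667) = 2.2509
  s(Y) = √(5.4667) = 2.3381

Step 3 — r_{ij} = s_{ij} / (s_i · s_j):
  r[X,X] = 1 (diagonal).
  r[X,Y] = -3.6667 / (2.2509 · 2.3381) = -3.6667 / 5.2629 = -0.6967
  r[Y,Y] = 1 (diagonal).

R is symmetric with unit diagonal. Assembling:

R = [[1, -0.6967],
 [-0.6967, 1]]


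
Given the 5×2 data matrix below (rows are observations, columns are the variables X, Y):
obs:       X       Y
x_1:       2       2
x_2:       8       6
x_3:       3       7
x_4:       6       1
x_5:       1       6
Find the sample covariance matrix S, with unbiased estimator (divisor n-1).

Step 1 — column means:
  mean(X) = (2 + 8 + 3 + 6 + 1) / 5 = 20/5 = 4
  mean(Y) = (2 + 6 + 7 + 1 + 6) / 5 = 22/5 = 4.4

Step 2 — sample covariance S[i,j] = (1/(n-1)) · Σ_k (x_{k,i} - mean_i) · (x_{k,j} - mean_j), with n-1 = 4.
  S[X,X] = ((-2)·(-2) + (4)·(4) + (-1)·(-1) + (2)·(2) + (-3)·(-3)) / 4 = 34/4 = 8.5
  S[X,Y] = ((-2)·(-2.4) + (4)·(1.6) + (-1)·(2.6) + (2)·(-3.4) + (-3)·(1.6)) / 4 = -3/4 = -0.75
  S[Y,Y] = ((-2.4)·(-2.4) + (1.6)·(1.6) + (2.6)·(2.6) + (-3.4)·(-3.4) + (1.6)·(1.6)) / 4 = 29.2/4 = 7.3

S is symmetric (S[j,i] = S[i,j]). Assembling:

S = [[8.5, -0.75],
 [-0.75, 7.3]]


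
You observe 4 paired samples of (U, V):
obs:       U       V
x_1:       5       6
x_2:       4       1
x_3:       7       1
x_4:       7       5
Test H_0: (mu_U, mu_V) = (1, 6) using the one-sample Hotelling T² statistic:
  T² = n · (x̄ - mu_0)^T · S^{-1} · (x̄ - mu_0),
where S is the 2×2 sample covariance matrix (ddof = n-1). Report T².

Step 1 — sample mean vector:
  mean(U) = (5 + 4 + 7 + 7) / 4 = 23/4 = 5.75
  mean(V) = (6 + 1 + 1 + 5) / 4 = 13/4 = 3.25
  x̄ = (5.75, 3.25),  deviation x̄ - mu_0 = (5.75, 3.25) - (1, 6) = (4.75, -2.75).

Step 2 — sample covariance matrix, S[i,j] = (1/(n-1)) · Σ_k (x_{k,i} - mean_i) · (x_{k,j} - mean_j), divisor n-1 = 3:
  S[U,U] = ((-0.75)·(-0.75) + (-1.75)·(-1.75) + (1.25)·(1.25) + (1.25)·(1.25)) / 3 = 6.75/3 = 2.25
  S[U,V] = ((-0.75)·(2.75) + (-1.75)·(-2.25) + (1.25)·(-2.25) + (1.25)·(1.75)) / 3 = 1.25/3 = 0.4167
  S[V,V] = ((2.75)·(2.75) + (-2.25)·(-2.25) + (-2.25)·(-2.25) + (1.75)·(1.75)) / 3 = 20.75/3 = 6.9167
  S = [[2.25, 0.4167],
 [0.4167, 6.9167]].

Step 3 — invert S. det(S) = 2.25·6.9167 - (0.4167)² = 15.3889.
  S^{-1} = (1/det) · [[d, -b], [-b, a]] = [[0.4495, -0.0271],
 [-0.0271, 0.1462]].

Step 4 — quadratic form (x̄ - mu_0)^T · S^{-1} · (x̄ - mu_0):
  S^{-1} · (x̄ - mu_0) = (2.2094, -0.5307),
  (x̄ - mu_0)^T · [...] = (4.75)·(2.2094) + (-2.75)·(-0.5307) = 11.954.

Step 5 — scale by n: T² = 4 · 11.954 = 47.8159.

T² ≈ 47.8159


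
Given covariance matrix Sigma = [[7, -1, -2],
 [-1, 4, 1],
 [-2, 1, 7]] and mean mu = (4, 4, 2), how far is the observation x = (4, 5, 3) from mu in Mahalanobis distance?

Step 1 — centre the observation: (x - mu) = (0, 1, 1).

Step 2 — invert Sigma (cofactor / det for 3×3, or solve directly):
  Sigma^{-1} = [[0.1588, 0.0294, 0.0412],
 [0.0294, 0.2647, -0.0294],
 [0.0412, -0.0294, 0.1588]].

Step 3 — form the quadratic (x - mu)^T · Sigma^{-1} · (x - mu):
  Sigma^{-1} · (x - mu) = (0.0706, 0.2353, 0.1294).
  (x - mu)^T · [Sigma^{-1} · (x - mu)] = (0)·(0.0706) + (1)·(0.2353) + (1)·(0.1294) = 0.3647.

Step 4 — take square root: d = √(0.3647) ≈ 0.6039.

d(x, mu) = √(0.3647) ≈ 0.6039


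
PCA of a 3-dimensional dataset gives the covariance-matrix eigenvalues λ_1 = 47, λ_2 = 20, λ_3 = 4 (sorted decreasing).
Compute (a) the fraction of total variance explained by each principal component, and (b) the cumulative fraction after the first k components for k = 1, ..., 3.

Step 1 — total variance = trace(Sigma) = Σ λ_i = 47 + 20 + 4 = 71.

Step 2 — fraction explained by component i = λ_i / Σ λ:
  PC1: 47/71 = 0.662
  PC2: 20/71 = 0.2817
  PC3: 4/71 = 0.0563

Step 3 — cumulative fraction after k components = (λ_1 + ... + λ_k) / Σ λ:
  k = 1: 47/71 = 0.662
  k = 2: (47 + 20)/71 = 67/71 = 0.9437
  k = 3: (47 + 20 + 4)/71 = 71/71 = 1

Summary (fraction, with percent):

explained: PC1 0.662 (66.2%), PC2 0.2817 (28.17%), PC3 0.0563 (5.63%);  cumulative: 0.662, 0.9437, 1


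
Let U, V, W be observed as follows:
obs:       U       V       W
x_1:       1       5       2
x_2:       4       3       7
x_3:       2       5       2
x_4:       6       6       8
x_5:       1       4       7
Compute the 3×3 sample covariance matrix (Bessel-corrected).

Step 1 — column means:
  mean(U) = (1 + 4 + 2 + 6 + 1) / 5 = 14/5 = 2.8
  mean(V) = (5 + 3 + 5 + 6 + 4) / 5 = 23/5 = 4.6
  mean(W) = (2 + 7 + 2 + 8 + 7) / 5 = 26/5 = 5.2

Step 2 — sample covariance S[i,j] = (1/(n-1)) · Σ_k (x_{k,i} - mean_i) · (x_{k,j} - mean_j), with n-1 = 4.
  S[U,U] = ((-1.8)·(-1.8) + (1.2)·(1.2) + (-0.8)·(-0.8) + (3.2)·(3.2) + (-1.8)·(-1.8)) / 4 = 18.8/4 = 4.7
  S[U,V] = ((-1.8)·(0.4) + (1.2)·(-1.6) + (-0.8)·(0.4) + (3.2)·(1.4) + (-1.8)·(-0.6)) / 4 = 2.6/4 = 0.65
  S[U,W] = ((-1.8)·(-3.2) + (1.2)·(1.8) + (-0.8)·(-3.2) + (3.2)·(2.8) + (-1.8)·(1.8)) / 4 = 16.2/4 = 4.05
  S[V,V] = ((0.4)·(0.4) + (-1.6)·(-1.6) + (0.4)·(0.4) + (1.4)·(1.4) + (-0.6)·(-0.6)) / 4 = 5.2/4 = 1.3
  S[V,W] = ((0.4)·(-3.2) + (-1.6)·(1.8) + (0.4)·(-3.2) + (1.4)·(2.8) + (-0.6)·(1.8)) / 4 = -2.6/4 = -0.65
  S[W,W] = ((-3.2)·(-3.2) + (1.8)·(1.8) + (-3.2)·(-3.2) + (2.8)·(2.8) + (1.8)·(1.8)) / 4 = 34.8/4 = 8.7

S is symmetric (S[j,i] = S[i,j]). Assembling:

S = [[4.7, 0.65, 4.05],
 [0.65, 1.3, -0.65],
 [4.05, -0.65, 8.7]]


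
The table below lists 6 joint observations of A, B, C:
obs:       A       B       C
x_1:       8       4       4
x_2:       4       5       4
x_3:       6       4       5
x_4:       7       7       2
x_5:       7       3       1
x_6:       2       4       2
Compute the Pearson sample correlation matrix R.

Step 1 — column means:
  mean(A) = (8 + 4 + 6 + 7 + 7 + 2) / 6 = 34/6 = 5.6667
  mean(B) = (4 + 5 + 4 + 7 + 3 + 4) / 6 = 27/6 = 4.5
  mean(C) = (4 + 4 + 5 + 2 + 1 + 2) / 6 = 18/6 = 3

Step 2 — sample variances and covariances s[i,j] = (1/(n-1)) · Σ_k (x_{k,i} - mean_i) · (x_{k,j} - mean_j), with n-1 = 5:
  s[A,A] = ((2.3333)·(2.3333) + (-1.6667)·(-1.6667) + (0.3333)·(0.3333) + (1.3333)·(1.3333) + (1.3333)·(1.3333) + (-3.6667)·(-3.6667)) / 5 = 25.3333/5 = 5.0667
  s[A,B] = ((2.3333)·(-0.5) + (-1.6667)·(0.5) + (0.3333)·(-0.5) + (1.3333)·(2.5) + (1.3333)·(-1.5) + (-3.6667)·(-0.5)) / 5 = 1/5 = 0.2
  s[A,C] = ((2.3333)·(1) + (-1.6667)·(1) + (0.3333)·(2) + (1.3333)·(-1) + (1.3333)·(-2) + (-3.6667)·(-1)) / 5 = 1/5 = 0.2
  s[B,B] = ((-0.5)·(-0.5) + (0.5)·(0.5) + (-0.5)·(-0.5) + (2.5)·(2.5) + (-1.5)·(-1.5) + (-0.5)·(-0.5)) / 5 = 9.5/5 = 1.9
  s[B,C] = ((-0.5)·(1) + (0.5)·(1) + (-0.5)·(2) + (2.5)·(-1) + (-1.5)·(-2) + (-0.5)·(-1)) / 5 = 0/5 = 0
  s[C,C] = ((1)·(1) + (1)·(1) + (2)·(2) + (-1)·(-1) + (-2)·(-2) + (-1)·(-1)) / 5 = 12/5 = 2.4
  Sample standard deviations s_i = √(s[i,i]):
  s(A) = √(5.0667) = 2.2509
  s(B) = √(1.9) = 1.3784
  s(C) = √(2.4) = 1.5492

Step 3 — r_{ij} = s_{ij} / (s_i · s_j):
  r[A,A] = 1 (diagonal).
  r[A,B] = 0.2 / (2.2509 · 1.3784) = 0.2 / 3.1027 = 0.0645
  r[A,C] = 0.2 / (2.2509 · 1.5492) = 0.2 / 3.4871 = 0.0574
  r[B,B] = 1 (diagonal).
  r[B,C] = 0 / (1.3784 · 1.5492) = 0 / 2.1354 = 0
  r[C,C] = 1 (diagonal).

R is symmetric with unit diagonal. Assembling:

R = [[1, 0.0645, 0.0574],
 [0.0645, 1, 0],
 [0.0574, 0, 1]]


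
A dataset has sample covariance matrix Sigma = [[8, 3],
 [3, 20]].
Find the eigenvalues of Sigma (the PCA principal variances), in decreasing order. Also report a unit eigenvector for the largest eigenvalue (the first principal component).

Step 1 — characteristic polynomial of 2×2 Sigma:
  det(Sigma - λI) = λ² - trace · λ + det = 0.
  trace = 8 + 20 = 28, det = 8·20 - (3)² = 151.
Step 2 — discriminant:
  Δ = trace² - 4·det = 784 - 604 = 180.
Step 3 — eigenvalues:
  λ = (trace ± √Δ)/2 = (28 ± 13.4164)/2,
  λ_1 = 20.7082,  λ_2 = 7.2918.

Step 4 — unit eigenvector for λ_1: solve (Sigma - λ_1 I)v = 0. First row:
  (8 - 20.7082)·v_x + (3)·v_y = 0, i.e. (-12.7082)·v_x + (3)·v_y = 0,
  so v ∝ (b, λ_1 - a) = (3, 12.7082) = u.
  ||u|| = √((3)² + (12.7082)²) = √(170.4984) ≈ 13.0575,
  v_1 = u/||u|| ≈ (0.2298, 0.9732) (||v_1|| = 1).

λ_1 = 20.7082,  λ_2 = 7.2918;  v_1 ≈ (0.2298, 0.9732)


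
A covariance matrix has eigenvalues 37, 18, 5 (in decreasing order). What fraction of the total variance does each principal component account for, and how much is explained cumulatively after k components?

Step 1 — total variance = trace(Sigma) = Σ λ_i = 37 + 18 + 5 = 60.

Step 2 — fraction explained by component i = λ_i / Σ λ:
  PC1: 37/60 = 0.6167
  PC2: 18/60 = 0.3
  PC3: 5/60 = 0.0833

Step 3 — cumulative fraction after k components = (λ_1 + ... + λ_k) / Σ λ:
  k = 1: 37/60 = 0.6167
  k = 2: (37 + 18)/60 = 55/60 = 0.9167
  k = 3: (37 + 18 + 5)/60 = 60/60 = 1

Summary (fraction, with percent):

explained: PC1 0.6167 (61.67%), PC2 0.3 (30%), PC3 0.0833 (8.33%);  cumulative: 0.6167, 0.9167, 1


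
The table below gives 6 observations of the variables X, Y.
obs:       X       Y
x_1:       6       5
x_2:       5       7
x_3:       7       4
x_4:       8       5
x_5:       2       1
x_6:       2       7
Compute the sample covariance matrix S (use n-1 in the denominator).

Step 1 — column means:
  mean(X) = (6 + 5 + 7 + 8 + 2 + 2) / 6 = 30/6 = 5
  mean(Y) = (5 + 7 + 4 + 5 + 1 + 7) / 6 = 29/6 = 4.8333

Step 2 — sample covariance S[i,j] = (1/(n-1)) · Σ_k (x_{k,i} - mean_i) · (x_{k,j} - mean_j), with n-1 = 5.
  S[X,X] = ((1)·(1) + (0)·(0) + (2)·(2) + (3)·(3) + (-3)·(-3) + (-3)·(-3)) / 5 = 32/5 = 6.4
  S[X,Y] = ((1)·(0.1667) + (0)·(2.1667) + (2)·(-0.8333) + (3)·(0.1667) + (-3)·(-3.8333) + (-3)·(2.1667)) / 5 = 4/5 = 0.8
  S[Y,Y] = ((0.1667)·(0.1667) + (2.1667)·(2.1667) + (-0.8333)·(-0.8333) + (0.1667)·(0.1667) + (-3.8333)·(-3.8333) + (2.1667)·(2.1667)) / 5 = 24.8333/5 = 4.9667

S is symmetric (S[j,i] = S[i,j]). Assembling:

S = [[6.4, 0.8],
 [0.8, 4.9667]]


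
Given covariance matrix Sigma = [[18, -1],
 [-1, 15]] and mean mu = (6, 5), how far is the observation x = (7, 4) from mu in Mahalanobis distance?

Step 1 — centre the observation: (x - mu) = (1, -1).

Step 2 — invert Sigma. det(Sigma) = 18·15 - (-1)² = 269.
  Sigma^{-1} = (1/det) · [[d, -b], [-b, a]] = [[0.0558, 0.0037],
 [0.0037, 0.0669]].

Step 3 — form the quadratic (x - mu)^T · Sigma^{-1} · (x - mu):
  Sigma^{-1} · (x - mu) = (0.052, -0.0632).
  (x - mu)^T · [Sigma^{-1} · (x - mu)] = (1)·(0.052) + (-1)·(-0.0632) = 0.1152.

Step 4 — take square root: d = √(0.1152) ≈ 0.3395.

d(x, mu) = √(0.1152) ≈ 0.3395


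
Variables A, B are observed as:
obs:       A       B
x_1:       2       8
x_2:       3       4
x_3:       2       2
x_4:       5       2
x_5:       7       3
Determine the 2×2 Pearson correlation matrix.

Step 1 — column means:
  mean(A) = (2 + 3 + 2 + 5 + 7) / 5 = 19/5 = 3.8
  mean(B) = (8 + 4 + 2 + 2 + 3) / 5 = 19/5 = 3.8

Step 2 — sample variances and covariances s[i,j] = (1/(n-1)) · Σ_k (x_{k,i} - mean_i) · (x_{k,j} - mean_j), with n-1 = 4:
  s[A,A] = ((-1.8)·(-1.8) + (-0.8)·(-0.8) + (-1.8)·(-1.8) + (1.2)·(1.2) + (3.2)·(3.2)) / 4 = 18.8/4 = 4.7
  s[A,B] = ((-1.8)·(4.2) + (-0.8)·(0.2) + (-1.8)·(-1.8) + (1.2)·(-1.8) + (3.2)·(-0.8)) / 4 = -9.2/4 = -2.3
  s[B,B] = ((4.2)·(4.2) + (0.2)·(0.2) + (-1.8)·(-1.8) + (-1.8)·(-1.8) + (-0.8)·(-0.8)) / 4 = 24.8/4 = 6.2
  Sample standard deviations s_i = √(s[i,i]):
  s(A) = √(4.7) = 2.1679
  s(B) = √(6.2) = 2.49

Step 3 — r_{ij} = s_{ij} / (s_i · s_j):
  r[A,A] = 1 (diagonal).
  r[A,B] = -2.3 / (2.1679 · 2.49) = -2.3 / 5.3981 = -0.4261
  r[B,B] = 1 (diagonal).

R is symmetric with unit diagonal. Assembling:

R = [[1, -0.4261],
 [-0.4261, 1]]


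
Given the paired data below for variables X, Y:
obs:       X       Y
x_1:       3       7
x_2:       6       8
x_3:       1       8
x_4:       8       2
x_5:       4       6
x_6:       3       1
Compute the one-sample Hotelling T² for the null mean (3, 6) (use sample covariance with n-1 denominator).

Step 1 — sample mean vector:
  mean(X) = (3 + 6 + 1 + 8 + 4 + 3) / 6 = 25/6 = 4.1667
  mean(Y) = (7 + 8 + 8 + 2 + 6 + 1) / 6 = 32/6 = 5.3333
  x̄ = (4.1667, 5.3333),  deviation x̄ - mu_0 = (4.1667, 5.3333) - (3, 6) = (1.1667, -0.6667).

Step 2 — sample covariance matrix, S[i,j] = (1/(n-1)) · Σ_k (x_{k,i} - mean_i) · (x_{k,j} - mean_j), divisor n-1 = 5:
  S[X,X] = ((-1.1667)·(-1.1667) + (1.8333)·(1.8333) + (-3.1667)·(-3.1667) + (3.8333)·(3.8333) + (-0.1667)·(-0.1667) + (-1.1667)·(-1.1667)) / 5 = 30.8333/5 = 6.1667
  S[X,Y] = ((-1.1667)·(1.6667) + (1.8333)·(2.6667) + (-3.1667)·(2.6667) + (3.8333)·(-3.3333) + (-0.1667)·(0.6667) + (-1.1667)·(-4.3333)) / 5 = -13.3333/5 = -2.6667
  S[Y,Y] = ((1.6667)·(1.6667) + (2.6667)·(2.6667) + (2.6667)·(2.6667) + (-3.3333)·(-3.3333) + (0.6667)·(0.6667) + (-4.3333)·(-4.3333)) / 5 = 47.3333/5 = 9.4667
  S = [[6.1667, -2.6667],
 [-2.6667, 9.4667]].

Step 3 — invert S. det(S) = 6.1667·9.4667 - (-2.6667)² = 51.2667.
  S^{-1} = (1/det) · [[d, -b], [-b, a]] = [[0.1847, 0.052],
 [0.052, 0.1203]].

Step 4 — quadratic form (x̄ - mu_0)^T · S^{-1} · (x̄ - mu_0):
  S^{-1} · (x̄ - mu_0) = (0.1808, -0.0195),
  (x̄ - mu_0)^T · [...] = (1.1667)·(0.1808) + (-0.6667)·(-0.0195) = 0.2239.

Step 5 — scale by n: T² = 6 · 0.2239 = 1.3433.

T² ≈ 1.3433


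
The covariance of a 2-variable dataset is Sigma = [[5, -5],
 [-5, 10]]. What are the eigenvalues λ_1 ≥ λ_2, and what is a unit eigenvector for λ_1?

Step 1 — characteristic polynomial of 2×2 Sigma:
  det(Sigma - λI) = λ² - trace · λ + det = 0.
  trace = 5 + 10 = 15, det = 5·10 - (-5)² = 25.
Step 2 — discriminant:
  Δ = trace² - 4·det = 225 - 100 = 125.
Step 3 — eigenvalues:
  λ = (trace ± √Δ)/2 = (15 ± 11.1803)/2,
  λ_1 = 13.0902,  λ_2 = 1.9098.

Step 4 — unit eigenvector for λ_1: solve (Sigma - λ_1 I)v = 0. First row:
  (5 - 13.0902)·v_x + (-5)·v_y = 0, i.e. (-8.0902)·v_x + (-5)·v_y = 0,
  so v ∝ (b, λ_1 - a) = (-5, 8.0902); multiply by -1 so the first entry is positive: u = (5, -8.0902).
  ||u|| = √((5)² + (-8.0902)²) = √(90.4508) ≈ 9.5106,
  v_1 = u/||u|| ≈ (0.5257, -0.8507) (||v_1|| = 1).

λ_1 = 13.0902,  λ_2 = 1.9098;  v_1 ≈ (0.5257, -0.8507)


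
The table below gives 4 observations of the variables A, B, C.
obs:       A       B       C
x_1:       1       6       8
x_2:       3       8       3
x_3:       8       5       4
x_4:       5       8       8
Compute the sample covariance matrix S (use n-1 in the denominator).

Step 1 — column means:
  mean(A) = (1 + 3 + 8 + 5) / 4 = 17/4 = 4.25
  mean(B) = (6 + 8 + 5 + 8) / 4 = 27/4 = 6.75
  mean(C) = (8 + 3 + 4 + 8) / 4 = 23/4 = 5.75

Step 2 — sample covariance S[i,j] = (1/(n-1)) · Σ_k (x_{k,i} - mean_i) · (x_{k,j} - mean_j), with n-1 = 3.
  S[A,A] = ((-3.25)·(-3.25) + (-1.25)·(-1.25) + (3.75)·(3.75) + (0.75)·(0.75)) / 3 = 26.75/3 = 8.9167
  S[A,B] = ((-3.25)·(-0.75) + (-1.25)·(1.25) + (3.75)·(-1.75) + (0.75)·(1.25)) / 3 = -4.75/3 = -1.5833
  S[A,C] = ((-3.25)·(2.25) + (-1.25)·(-2.75) + (3.75)·(-1.75) + (0.75)·(2.25)) / 3 = -8.75/3 = -2.9167
  S[B,B] = ((-0.75)·(-0.75) + (1.25)·(1.25) + (-1.75)·(-1.75) + (1.25)·(1.25)) / 3 = 6.75/3 = 2.25
  S[B,C] = ((-0.75)·(2.25) + (1.25)·(-2.75) + (-1.75)·(-1.75) + (1.25)·(2.25)) / 3 = 0.75/3 = 0.25
  S[C,C] = ((2.25)·(2.25) + (-2.75)·(-2.75) + (-1.75)·(-1.75) + (2.25)·(2.25)) / 3 = 20.75/3 = 6.9167

S is symmetric (S[j,i] = S[i,j]). Assembling:

S = [[8.9167, -1.5833, -2.9167],
 [-1.5833, 2.25, 0.25],
 [-2.9167, 0.25, 6.9167]]


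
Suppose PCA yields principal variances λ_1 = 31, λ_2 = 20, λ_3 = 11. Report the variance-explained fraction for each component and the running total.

Step 1 — total variance = trace(Sigma) = Σ λ_i = 31 + 20 + 11 = 62.

Step 2 — fraction explained by component i = λ_i / Σ λ:
  PC1: 31/62 = 0.5
  PC2: 20/62 = 0.3226
  PC3: 11/62 = 0.1774

Step 3 — cumulative fraction after k components = (λ_1 + ... + λ_k) / Σ λ:
  k = 1: 31/62 = 0.5
  k = 2: (31 + 20)/62 = 51/62 = 0.8226
  k = 3: (31 + 20 + 11)/62 = 62/62 = 1

Summary (fraction, with percent):

explained: PC1 0.5 (50%), PC2 0.3226 (32.26%), PC3 0.1774 (17.74%);  cumulative: 0.5, 0.8226, 1


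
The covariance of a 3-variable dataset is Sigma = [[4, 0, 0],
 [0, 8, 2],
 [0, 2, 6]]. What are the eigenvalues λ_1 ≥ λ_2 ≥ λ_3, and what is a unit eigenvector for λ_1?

Step 1 — characteristic polynomial p(λ) = det(λI - Sigma) = λ³ - tr·λ² + c_1·λ - det, where tr = trace, c_1 = sum of the principal 2×2 minors, det = det(Sigma):
  tr = 4 + 8 + 6 = 18,
  c_1 = (4·8 - (0)²) + (4·6 - (0)²) + (8·6 - (2)²) = 32 + 24 + 44 = 100,
  det = 4·(8·6 - (2)²) - (0)·((0)·6 - (2)·(0)) + (0)·((0)·(2) - 8·(0)) = 4·(44) - (0)·(0) + (0)·(0) = 176.
  So p(λ) = λ³ - 18λ² + 100λ - 176.
Step 2 — look for an integer root (rational root theorem: any rational root is an integer divisor of 176). Testing λ = 4:
  p(4) = 64 - 288 + 400 - 176 = 0  ✓
  Dividing out (λ - 4): p(λ) = (λ - 4)(λ² - 14λ + 44).
Step 3 — remaining eigenvalues from the quadratic λ² - 14λ + 44 = 0:
  Δ = 14² - 4·44 = 196 - 176 = 20,  λ = (14 ± √20)/2 = (14 ± 4.4721)/2 ≈ 9.2361 or 4.7639.
  Sorted: λ_1 = 9.2361,  λ_2 = 4.7639,  λ_3 = 4  (check: sum = 18 = tr ✓).

Step 4 — unit eigenvector for λ_1 ≈ 9.2361: v spans the null space of (Sigma - λ_1 I), whose rows are
  r_1 = (-5.2361, 0, 0),  r_2 = (0, -1.2361, 2),  r_3 = (0, 2, -3.2361).
  v is orthogonal to every row, so take v ∝ r_1 × r_2 = ((0)·(2) - (0)·(-1.2361), (0)·(0) - (-5.2361)·(2), (-5.2361)·(-1.2361) - (0)·(0)) ≈ (0, 10.4721, 6.4721).
  Let u = (0, 10.4721, 6.4721).
  ||u|| = √((0)² + (10.4721)² + (6.4721)²) = √(151.5542) ≈ 12.3107,  v_1 = u/||u|| ≈ (0, 0.8507, 0.5257) (||v_1|| = 1).

λ_1 = 9.2361,  λ_2 = 4.7639,  λ_3 = 4;  v_1 ≈ (0, 0.8507, 0.5257)


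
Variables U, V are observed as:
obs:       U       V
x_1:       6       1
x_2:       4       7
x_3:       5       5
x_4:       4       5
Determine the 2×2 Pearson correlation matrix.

Step 1 — column means:
  mean(U) = (6 + 4 + 5 + 4) / 4 = 19/4 = 4.75
  mean(V) = (1 + 7 + 5 + 5) / 4 = 18/4 = 4.5

Step 2 — sample variances and covariances s[i,j] = (1/(n-1)) · Σ_k (x_{k,i} - mean_i) · (x_{k,j} - mean_j), with n-1 = 3:
  s[U,U] = ((1.25)·(1.25) + (-0.75)·(-0.75) + (0.25)·(0.25) + (-0.75)·(-0.75)) / 3 = 2.75/3 = 0.9167
  s[U,V] = ((1.25)·(-3.5) + (-0.75)·(2.5) + (0.25)·(0.5) + (-0.75)·(0.5)) / 3 = -6.5/3 = -2.1667
  s[V,V] = ((-3.5)·(-3.5) + (2.5)·(2.5) + (0.5)·(0.5) + (0.5)·(0.5)) / 3 = 19/3 = 6.3333
  Sample standard deviations s_i = √(s[i,i]):
  s(U) = √(0.9167) = 0.9574
  s(V) = √(6.3333) = 2.5166

Step 3 — r_{ij} = s_{ij} / (s_i · s_j):
  r[U,U] = 1 (diagonal).
  r[U,V] = -2.1667 / (0.9574 · 2.5166) = -2.1667 / 2.4095 = -0.8992
  r[V,V] = 1 (diagonal).

R is symmetric with unit diagonal. Assembling:

R = [[1, -0.8992],
 [-0.8992, 1]]
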